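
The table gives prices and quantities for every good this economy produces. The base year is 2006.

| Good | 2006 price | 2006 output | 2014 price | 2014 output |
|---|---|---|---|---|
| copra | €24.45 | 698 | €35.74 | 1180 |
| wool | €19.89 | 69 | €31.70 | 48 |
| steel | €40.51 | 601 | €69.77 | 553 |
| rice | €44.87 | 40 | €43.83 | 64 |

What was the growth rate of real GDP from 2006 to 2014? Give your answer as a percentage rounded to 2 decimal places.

Real GDP 2006 = Nominal GDP 2006 = 24.45·698 + 19.89·69 + 40.51·601 + 44.87·40 = 44579.82.
Real GDP 2014 (at 2006 prices) = 24.45·1180 + 19.89·48 + 40.51·553 + 44.87·64 = 55079.43.
Real growth = 55079.43/44579.82 − 1 = 0.2355.

23.55%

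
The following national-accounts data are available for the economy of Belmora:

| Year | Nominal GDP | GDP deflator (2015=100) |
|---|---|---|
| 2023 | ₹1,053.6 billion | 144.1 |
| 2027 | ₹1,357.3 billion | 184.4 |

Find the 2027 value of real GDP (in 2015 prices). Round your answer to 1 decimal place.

Real GDP = Nominal / (GDP deflator/100) = 1357.3 / 1.844 = 736.06.

₹736.1 billion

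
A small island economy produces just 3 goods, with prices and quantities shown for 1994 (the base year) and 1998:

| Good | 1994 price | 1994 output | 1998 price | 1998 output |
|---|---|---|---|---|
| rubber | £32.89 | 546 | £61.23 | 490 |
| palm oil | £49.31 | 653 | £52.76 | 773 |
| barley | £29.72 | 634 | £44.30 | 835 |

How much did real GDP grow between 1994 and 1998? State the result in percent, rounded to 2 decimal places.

14.56%

Real GDP 1994 = Nominal GDP 1994 = 32.89·546 + 49.31·653 + 29.72·634 = 68999.85.
Real GDP 1998 (at 1994 prices) = 32.89·490 + 49.31·773 + 29.72·835 = 79048.93.
Real growth = 79048.93/68999.85 − 1 = 0.1456.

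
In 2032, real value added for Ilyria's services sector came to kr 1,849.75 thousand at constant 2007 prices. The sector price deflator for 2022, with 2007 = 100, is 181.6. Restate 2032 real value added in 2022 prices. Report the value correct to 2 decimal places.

kr 3,359.15 thousand

Real value added in 2022 prices = Real value added in 2007 prices × (P_2022/P_2007) = 1849.75 × 1.816 = 3359.15.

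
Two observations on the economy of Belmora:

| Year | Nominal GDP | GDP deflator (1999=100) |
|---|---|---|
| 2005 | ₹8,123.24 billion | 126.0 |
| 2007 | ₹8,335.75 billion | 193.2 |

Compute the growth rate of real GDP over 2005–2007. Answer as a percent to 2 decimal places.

Real GDP 2005 = 8123.24 / 1.260 = 6447.02.
Real GDP 2007 = 8335.75 / 1.932 = 4314.57.
Real growth = 4314.57 / 6447.02 − 1 = -0.3308.

-33.08%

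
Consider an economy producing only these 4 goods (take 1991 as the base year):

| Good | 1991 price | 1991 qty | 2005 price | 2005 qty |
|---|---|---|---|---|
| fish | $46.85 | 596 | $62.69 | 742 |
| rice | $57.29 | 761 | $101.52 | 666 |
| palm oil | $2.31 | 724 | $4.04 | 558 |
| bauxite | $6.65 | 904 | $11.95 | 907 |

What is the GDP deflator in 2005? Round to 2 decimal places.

Nominal GDP 2005 = 62.69·742 + 101.52·666 + 4.04·558 + 11.95·907 = 127221.27.
Real GDP 2005 (at 1991 prices) = 46.85·742 + 57.29·666 + 2.31·558 + 6.65·907 = 80238.37.
Deflator = Nominal/Real × 100 = 127221.27/80238.37 × 100 = 158.554.

158.55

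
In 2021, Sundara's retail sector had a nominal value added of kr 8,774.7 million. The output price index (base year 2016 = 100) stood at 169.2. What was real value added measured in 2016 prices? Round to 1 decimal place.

kr 5,186.0 million

Real value added = Nominal / (output price index/100) = 8774.7 / 1.692 = 5185.99.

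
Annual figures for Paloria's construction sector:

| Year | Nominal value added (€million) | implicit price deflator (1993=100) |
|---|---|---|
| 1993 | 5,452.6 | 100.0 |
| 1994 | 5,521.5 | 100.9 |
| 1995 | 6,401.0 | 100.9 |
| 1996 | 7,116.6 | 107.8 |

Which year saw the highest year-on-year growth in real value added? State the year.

1995

1994: real = 5521.5/1.009 = 5472.25; growth vs 1993 (5452.60) = 0.36%.
1995: real = 6401.0/1.009 = 6343.90; growth vs 1994 (5472.25) = 15.93%.
1996: real = 7116.6/1.078 = 6601.67; growth vs 1995 (6343.90) = 4.06%.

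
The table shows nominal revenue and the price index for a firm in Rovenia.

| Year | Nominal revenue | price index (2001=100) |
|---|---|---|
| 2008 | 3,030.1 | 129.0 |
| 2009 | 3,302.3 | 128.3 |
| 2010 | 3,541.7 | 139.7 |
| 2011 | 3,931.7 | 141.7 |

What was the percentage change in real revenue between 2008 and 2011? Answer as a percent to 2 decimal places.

18.13%

Real revenue 2008 = 3030.1/1.290 = 2348.91.
Real revenue 2011 = 3931.7/1.417 = 2774.66.
Change = 2774.66/2348.91 − 1 = 0.1813.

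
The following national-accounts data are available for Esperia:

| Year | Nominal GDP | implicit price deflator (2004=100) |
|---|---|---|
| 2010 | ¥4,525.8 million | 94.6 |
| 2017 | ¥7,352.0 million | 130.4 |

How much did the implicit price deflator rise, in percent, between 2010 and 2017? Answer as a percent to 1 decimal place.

37.8%

Price-level change = 130.4 / 94.6 − 1 = 0.3784.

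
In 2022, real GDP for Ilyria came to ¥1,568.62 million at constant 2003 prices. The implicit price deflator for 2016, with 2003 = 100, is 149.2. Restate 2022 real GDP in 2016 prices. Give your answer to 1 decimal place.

¥2,340.4 million

Real GDP in 2016 prices = Real GDP in 2003 prices × (P_2016/P_2003) = 1568.62 × 1.492 = 2340.38.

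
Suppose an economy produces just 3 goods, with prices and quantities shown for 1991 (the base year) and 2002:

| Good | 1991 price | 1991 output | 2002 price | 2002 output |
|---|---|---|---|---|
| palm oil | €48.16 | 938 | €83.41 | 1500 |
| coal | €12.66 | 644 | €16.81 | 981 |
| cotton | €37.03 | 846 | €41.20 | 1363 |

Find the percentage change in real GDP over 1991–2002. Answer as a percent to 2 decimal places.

59.63%

Real GDP 1991 = Nominal GDP 1991 = 48.16·938 + 12.66·644 + 37.03·846 = 84654.50.
Real GDP 2002 (at 1991 prices) = 48.16·1500 + 12.66·981 + 37.03·1363 = 135131.35.
Real growth = 135131.35/84654.50 − 1 = 0.5963.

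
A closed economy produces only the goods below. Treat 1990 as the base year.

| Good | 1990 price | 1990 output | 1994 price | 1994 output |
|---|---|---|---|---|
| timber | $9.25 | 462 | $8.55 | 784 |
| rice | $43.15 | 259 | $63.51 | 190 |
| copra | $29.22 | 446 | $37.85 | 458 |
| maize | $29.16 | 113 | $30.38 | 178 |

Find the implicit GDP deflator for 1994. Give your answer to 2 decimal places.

122.01

Nominal GDP 1994 = 8.55·784 + 63.51·190 + 37.85·458 + 30.38·178 = 41513.04.
Real GDP 1994 (at 1990 prices) = 9.25·784 + 43.15·190 + 29.22·458 + 29.16·178 = 34023.74.
Deflator = Nominal/Real × 100 = 41513.04/34023.74 × 100 = 122.012.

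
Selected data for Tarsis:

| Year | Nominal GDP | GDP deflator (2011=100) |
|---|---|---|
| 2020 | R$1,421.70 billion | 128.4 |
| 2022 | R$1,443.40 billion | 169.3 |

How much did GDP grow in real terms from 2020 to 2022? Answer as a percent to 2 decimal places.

Deflate each year: 2020 → 1421.70/1.284 = 1107.24; 2022 → 1443.40/1.693 = 852.57.
So real GDP changed by 852.57/1107.24 − 1 = -0.2300, i.e. -23.00%.

-23.00%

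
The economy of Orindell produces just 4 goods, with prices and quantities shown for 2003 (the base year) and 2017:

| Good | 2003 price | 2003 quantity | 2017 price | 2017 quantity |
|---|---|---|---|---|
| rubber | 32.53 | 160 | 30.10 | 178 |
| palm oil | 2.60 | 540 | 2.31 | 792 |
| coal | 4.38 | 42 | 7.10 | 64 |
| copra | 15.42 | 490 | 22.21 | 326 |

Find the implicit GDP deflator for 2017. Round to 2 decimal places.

Nominal GDP 2017 = 30.10·178 + 2.31·792 + 7.10·64 + 22.21·326 = 14882.18.
Real GDP 2017 (at 2003 prices) = 32.53·178 + 2.60·792 + 4.38·64 + 15.42·326 = 13156.78.
Deflator = Nominal/Real × 100 = 14882.18/13156.78 × 100 = 113.114.

113.11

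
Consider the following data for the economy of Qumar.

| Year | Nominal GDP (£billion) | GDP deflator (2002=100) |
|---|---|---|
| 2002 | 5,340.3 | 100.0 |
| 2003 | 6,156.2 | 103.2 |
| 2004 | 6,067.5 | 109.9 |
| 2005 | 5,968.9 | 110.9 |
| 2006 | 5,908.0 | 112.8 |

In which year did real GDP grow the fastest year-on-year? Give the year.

2003

2003: real = 6156.2/1.032 = 5965.31; growth vs 2002 (5340.30) = 11.70%.
2004: real = 6067.5/1.099 = 5520.93; growth vs 2003 (5965.31) = -7.45%.
2005: real = 5968.9/1.109 = 5382.24; growth vs 2004 (5520.93) = -2.51%.
2006: real = 5908.0/1.128 = 5237.59; growth vs 2005 (5382.24) = -2.69%.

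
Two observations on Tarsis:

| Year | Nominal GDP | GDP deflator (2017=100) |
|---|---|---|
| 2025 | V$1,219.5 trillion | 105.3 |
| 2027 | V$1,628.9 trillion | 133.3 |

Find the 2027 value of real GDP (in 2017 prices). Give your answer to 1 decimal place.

V$1,222.0 trillion

Real GDP = Nominal / (GDP deflator/100) = 1628.9 / 1.333 = 1221.98.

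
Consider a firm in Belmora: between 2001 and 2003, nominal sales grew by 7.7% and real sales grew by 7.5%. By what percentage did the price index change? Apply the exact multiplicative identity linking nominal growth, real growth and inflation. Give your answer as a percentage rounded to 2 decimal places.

(1 + g_nom) = (1 + g_real)(1 + π), so π = 1.0770 / 1.0750 − 1 = 0.00186.

0.19%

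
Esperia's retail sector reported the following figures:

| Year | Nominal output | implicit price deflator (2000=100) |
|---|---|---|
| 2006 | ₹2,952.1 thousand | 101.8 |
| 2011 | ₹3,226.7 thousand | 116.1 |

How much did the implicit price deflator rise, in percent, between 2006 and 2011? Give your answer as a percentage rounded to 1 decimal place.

14.0%

Price-level change = 116.1 / 101.8 − 1 = 0.1405.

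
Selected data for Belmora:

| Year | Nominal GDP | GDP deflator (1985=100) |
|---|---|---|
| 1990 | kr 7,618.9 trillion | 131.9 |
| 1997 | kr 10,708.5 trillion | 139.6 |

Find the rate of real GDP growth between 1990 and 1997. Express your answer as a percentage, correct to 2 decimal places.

Real GDP 1990 = 7618.9 / 1.319 = 5776.27.
Real GDP 1997 = 10708.5 / 1.396 = 7670.85.
Real growth = 7670.85 / 5776.27 − 1 = 0.3280.

32.80%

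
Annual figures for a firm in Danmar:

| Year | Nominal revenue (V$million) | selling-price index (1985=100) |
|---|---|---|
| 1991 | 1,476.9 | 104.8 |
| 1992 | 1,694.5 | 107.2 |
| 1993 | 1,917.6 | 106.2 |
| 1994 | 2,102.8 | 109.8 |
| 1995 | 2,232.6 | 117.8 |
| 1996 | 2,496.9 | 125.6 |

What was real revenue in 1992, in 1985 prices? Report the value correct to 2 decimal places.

V$1,580.69 million

Real revenue 1992 = 1694.5 / 1.072 = 1580.69.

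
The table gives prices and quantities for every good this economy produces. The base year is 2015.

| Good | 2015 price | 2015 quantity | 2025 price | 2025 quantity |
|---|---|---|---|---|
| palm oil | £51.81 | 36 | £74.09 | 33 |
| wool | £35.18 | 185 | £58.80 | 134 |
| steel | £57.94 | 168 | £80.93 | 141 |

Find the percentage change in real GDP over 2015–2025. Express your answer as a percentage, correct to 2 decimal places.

-19.41%

Real GDP 2015 = Nominal GDP 2015 = 51.81·36 + 35.18·185 + 57.94·168 = 18107.38.
Real GDP 2025 (at 2015 prices) = 51.81·33 + 35.18·134 + 57.94·141 = 14593.39.
Real growth = 14593.39/18107.38 − 1 = -0.1941.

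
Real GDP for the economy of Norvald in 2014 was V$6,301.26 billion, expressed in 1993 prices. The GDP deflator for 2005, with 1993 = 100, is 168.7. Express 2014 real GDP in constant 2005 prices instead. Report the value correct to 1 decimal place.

V$10,630.2 billion

Real GDP in 2005 prices = Real GDP in 1993 prices × (P_2005/P_1993) = 6301.26 × 1.687 = 10630.23.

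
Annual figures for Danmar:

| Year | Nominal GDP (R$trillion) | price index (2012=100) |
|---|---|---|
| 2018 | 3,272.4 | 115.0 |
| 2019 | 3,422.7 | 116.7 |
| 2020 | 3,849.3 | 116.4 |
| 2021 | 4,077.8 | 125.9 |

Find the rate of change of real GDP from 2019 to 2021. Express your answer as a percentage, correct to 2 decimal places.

10.43%

Real GDP 2019 = 3422.7/1.167 = 2932.90.
Real GDP 2021 = 4077.8/1.259 = 3238.92.
Change = 3238.92/2932.90 − 1 = 0.1043.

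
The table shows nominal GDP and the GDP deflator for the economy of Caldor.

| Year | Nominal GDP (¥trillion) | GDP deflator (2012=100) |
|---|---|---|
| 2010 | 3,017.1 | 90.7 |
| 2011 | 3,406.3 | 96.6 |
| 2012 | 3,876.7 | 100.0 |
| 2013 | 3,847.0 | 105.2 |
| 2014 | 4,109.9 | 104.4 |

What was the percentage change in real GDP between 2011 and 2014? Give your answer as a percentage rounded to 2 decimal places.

11.64%

Real GDP 2011 = 3406.3/0.966 = 3526.19.
Real GDP 2014 = 4109.9/1.044 = 3936.69.
Change = 3936.69/3526.19 − 1 = 0.1164.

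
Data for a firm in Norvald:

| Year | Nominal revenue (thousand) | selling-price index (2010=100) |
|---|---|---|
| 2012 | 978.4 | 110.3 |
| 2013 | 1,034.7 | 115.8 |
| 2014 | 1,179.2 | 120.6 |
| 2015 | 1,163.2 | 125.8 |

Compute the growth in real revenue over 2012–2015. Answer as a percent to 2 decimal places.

4.24%

Real revenue 2012 = 978.4/1.103 = 887.04.
Real revenue 2015 = 1163.2/1.258 = 924.64.
Change = 924.64/887.04 − 1 = 0.0424.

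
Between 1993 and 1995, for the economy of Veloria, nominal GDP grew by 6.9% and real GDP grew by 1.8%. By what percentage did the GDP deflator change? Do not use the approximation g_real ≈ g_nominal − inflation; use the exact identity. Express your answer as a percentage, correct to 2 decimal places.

(1 + g_nom) = (1 + g_real)(1 + π), so π = 1.0690 / 1.0180 − 1 = 0.05010.

5.01%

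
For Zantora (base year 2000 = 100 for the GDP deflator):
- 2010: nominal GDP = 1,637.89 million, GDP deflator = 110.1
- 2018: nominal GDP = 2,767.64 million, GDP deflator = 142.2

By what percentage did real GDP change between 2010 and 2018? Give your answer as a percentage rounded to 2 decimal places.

30.83%

Deflate each year: 2010 → 1637.89/1.101 = 1487.64; 2018 → 2767.64/1.422 = 1946.30.
So real GDP changed by 1946.30/1487.64 − 1 = 0.3083, i.e. 30.83%.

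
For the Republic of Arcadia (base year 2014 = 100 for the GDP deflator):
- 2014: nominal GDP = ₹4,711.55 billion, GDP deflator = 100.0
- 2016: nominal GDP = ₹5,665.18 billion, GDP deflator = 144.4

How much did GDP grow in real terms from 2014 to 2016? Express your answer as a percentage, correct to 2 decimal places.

-16.73%

Real GDP 2014 = 4711.55 / 1.000 = 4711.55.
Real GDP 2016 = 5665.18 / 1.444 = 3923.25.
Real growth = 3923.25 / 4711.55 − 1 = -0.1673.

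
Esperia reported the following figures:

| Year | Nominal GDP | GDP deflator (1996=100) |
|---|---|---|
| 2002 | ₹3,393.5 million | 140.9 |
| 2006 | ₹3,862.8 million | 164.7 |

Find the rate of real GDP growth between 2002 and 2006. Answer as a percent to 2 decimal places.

Deflate each year: 2002 → 3393.5/1.409 = 2408.45; 2006 → 3862.8/1.647 = 2345.36.
So real GDP changed by 2345.36/2408.45 − 1 = -0.0262, i.e. -2.62%.

-2.62%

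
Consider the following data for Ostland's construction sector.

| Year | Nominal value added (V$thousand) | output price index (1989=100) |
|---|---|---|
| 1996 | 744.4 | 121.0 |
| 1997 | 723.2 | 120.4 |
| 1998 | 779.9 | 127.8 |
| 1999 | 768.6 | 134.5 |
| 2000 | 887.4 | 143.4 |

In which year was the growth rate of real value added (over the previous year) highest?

1997: real = 723.2/1.204 = 600.66; growth vs 1996 (615.21) = -2.37%.
1998: real = 779.9/1.278 = 610.25; growth vs 1997 (600.66) = 1.60%.
1999: real = 768.6/1.345 = 571.45; growth vs 1998 (610.25) = -6.36%.
2000: real = 887.4/1.434 = 618.83; growth vs 1999 (571.45) = 8.29%.

2000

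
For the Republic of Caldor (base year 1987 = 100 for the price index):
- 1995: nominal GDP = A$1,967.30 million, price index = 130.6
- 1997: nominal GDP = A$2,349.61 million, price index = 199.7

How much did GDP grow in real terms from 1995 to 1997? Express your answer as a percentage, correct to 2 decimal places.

Deflate each year: 1995 → 1967.30/1.306 = 1506.36; 1997 → 2349.61/1.997 = 1176.57.
So real GDP changed by 1176.57/1506.36 − 1 = -0.2189, i.e. -21.89%.

-21.89%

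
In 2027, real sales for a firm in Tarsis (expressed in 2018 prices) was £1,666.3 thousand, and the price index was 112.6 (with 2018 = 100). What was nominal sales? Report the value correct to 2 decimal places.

Nominal sales = Real × (price index/100) = 1666.3 × 1.126 = 1876.25.

£1,876.25 thousand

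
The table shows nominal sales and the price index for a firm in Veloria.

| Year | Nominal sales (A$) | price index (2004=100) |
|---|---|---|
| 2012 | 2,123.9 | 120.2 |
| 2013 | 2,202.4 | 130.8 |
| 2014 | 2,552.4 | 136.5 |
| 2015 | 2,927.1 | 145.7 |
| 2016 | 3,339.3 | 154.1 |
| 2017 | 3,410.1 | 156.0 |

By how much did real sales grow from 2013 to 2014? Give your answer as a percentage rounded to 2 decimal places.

Real sales 2013 = 2202.4/1.308 = 1683.79.
Real sales 2014 = 2552.4/1.365 = 1869.89.
Change = 1869.89/1683.79 − 1 = 0.1105.

11.05%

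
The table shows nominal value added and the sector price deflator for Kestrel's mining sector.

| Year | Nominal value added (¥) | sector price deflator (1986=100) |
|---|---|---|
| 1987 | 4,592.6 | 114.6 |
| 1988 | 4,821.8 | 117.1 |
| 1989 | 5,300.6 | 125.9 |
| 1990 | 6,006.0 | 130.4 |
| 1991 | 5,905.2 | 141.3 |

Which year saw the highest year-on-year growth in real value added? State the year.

1990

1988: real = 4821.8/1.171 = 4117.68; growth vs 1987 (4007.50) = 2.75%.
1989: real = 5300.6/1.259 = 4210.17; growth vs 1988 (4117.68) = 2.25%.
1990: real = 6006.0/1.304 = 4605.83; growth vs 1989 (4210.17) = 9.40%.
1991: real = 5905.2/1.413 = 4179.19; growth vs 1990 (4605.83) = -9.26%.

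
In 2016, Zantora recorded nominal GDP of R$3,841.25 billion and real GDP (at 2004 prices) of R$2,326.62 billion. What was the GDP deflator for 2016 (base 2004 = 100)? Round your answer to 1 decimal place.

GDP deflator = (Nominal / Real) × 100 = 3841.25 / 2326.62 × 100 = 165.10.

165.1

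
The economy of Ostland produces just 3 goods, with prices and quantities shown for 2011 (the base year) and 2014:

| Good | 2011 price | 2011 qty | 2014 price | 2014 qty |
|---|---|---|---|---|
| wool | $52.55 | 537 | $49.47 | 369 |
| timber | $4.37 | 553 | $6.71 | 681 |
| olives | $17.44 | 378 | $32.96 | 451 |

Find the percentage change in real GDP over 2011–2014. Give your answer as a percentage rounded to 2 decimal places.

-18.79%

Real GDP 2011 = Nominal GDP 2011 = 52.55·537 + 4.37·553 + 17.44·378 = 37228.28.
Real GDP 2014 (at 2011 prices) = 52.55·369 + 4.37·681 + 17.44·451 = 30232.36.
Real growth = 30232.36/37228.28 − 1 = -0.1879.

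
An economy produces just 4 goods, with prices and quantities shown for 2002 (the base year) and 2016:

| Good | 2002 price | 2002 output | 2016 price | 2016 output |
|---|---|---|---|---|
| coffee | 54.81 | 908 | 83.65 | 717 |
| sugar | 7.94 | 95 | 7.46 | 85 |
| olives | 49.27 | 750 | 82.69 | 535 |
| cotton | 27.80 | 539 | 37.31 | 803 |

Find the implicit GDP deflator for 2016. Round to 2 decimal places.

152.06

Nominal GDP 2016 = 83.65·717 + 7.46·85 + 82.69·535 + 37.31·803 = 134810.23.
Real GDP 2016 (at 2002 prices) = 54.81·717 + 7.94·85 + 49.27·535 + 27.80·803 = 88656.52.
Deflator = Nominal/Real × 100 = 134810.23/88656.52 × 100 = 152.059.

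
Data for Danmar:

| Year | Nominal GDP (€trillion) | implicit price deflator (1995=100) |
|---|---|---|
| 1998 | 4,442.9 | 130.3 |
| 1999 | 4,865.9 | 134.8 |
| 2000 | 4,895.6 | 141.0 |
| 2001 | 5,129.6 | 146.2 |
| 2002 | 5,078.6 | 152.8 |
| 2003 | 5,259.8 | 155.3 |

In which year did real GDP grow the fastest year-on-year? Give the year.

1999: real = 4865.9/1.348 = 3609.72; growth vs 1998 (3409.75) = 5.86%.
2000: real = 4895.6/1.410 = 3472.06; growth vs 1999 (3609.72) = -3.81%.
2001: real = 5129.6/1.462 = 3508.62; growth vs 2000 (3472.06) = 1.05%.
2002: real = 5078.6/1.528 = 3323.69; growth vs 2001 (3508.62) = -5.27%.
2003: real = 5259.8/1.553 = 3386.86; growth vs 2002 (3323.69) = 1.90%.

1999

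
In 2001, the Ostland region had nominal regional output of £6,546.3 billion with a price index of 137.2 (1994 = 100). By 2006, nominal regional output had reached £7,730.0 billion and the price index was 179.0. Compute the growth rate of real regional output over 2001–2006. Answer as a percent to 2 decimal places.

-9.49%

Real regional output 2001 = 6546.3 / 1.372 = 4771.36.
Real regional output 2006 = 7730.0 / 1.790 = 4318.44.
Real growth = 4318.44 / 4771.36 − 1 = -0.0949.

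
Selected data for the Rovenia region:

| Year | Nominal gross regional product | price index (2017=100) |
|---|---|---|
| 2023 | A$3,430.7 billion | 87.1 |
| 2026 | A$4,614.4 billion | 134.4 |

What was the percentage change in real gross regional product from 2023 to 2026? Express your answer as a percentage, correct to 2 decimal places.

-12.83%

Deflate each year: 2023 → 3430.7/0.871 = 3938.81; 2026 → 4614.4/1.344 = 3433.33.
So real gross regional product changed by 3433.33/3938.81 − 1 = -0.1283, i.e. -12.83%.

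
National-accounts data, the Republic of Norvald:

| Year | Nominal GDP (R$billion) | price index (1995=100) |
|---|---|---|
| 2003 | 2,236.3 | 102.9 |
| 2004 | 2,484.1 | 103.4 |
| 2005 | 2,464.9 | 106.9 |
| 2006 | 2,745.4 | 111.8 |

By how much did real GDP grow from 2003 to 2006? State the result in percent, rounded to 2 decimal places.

12.99%

Real GDP 2003 = 2236.3/1.029 = 2173.28.
Real GDP 2006 = 2745.4/1.118 = 2455.64.
Change = 2455.64/2173.28 − 1 = 0.1299.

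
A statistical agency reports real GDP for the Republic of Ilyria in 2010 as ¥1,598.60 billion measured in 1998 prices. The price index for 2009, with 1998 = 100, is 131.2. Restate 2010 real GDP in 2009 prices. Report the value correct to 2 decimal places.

Real GDP in 2009 prices = Real GDP in 1998 prices × (P_2009/P_1998) = 1598.60 × 1.312 = 2097.36.

¥2,097.36 billion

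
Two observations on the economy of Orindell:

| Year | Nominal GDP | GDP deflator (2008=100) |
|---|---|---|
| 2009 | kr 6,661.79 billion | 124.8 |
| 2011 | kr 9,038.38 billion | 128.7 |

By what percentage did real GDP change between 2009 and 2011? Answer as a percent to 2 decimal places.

31.56%

Real GDP 2009 = 6661.79 / 1.248 = 5337.97.
Real GDP 2011 = 9038.38 / 1.287 = 7022.83.
Real growth = 7022.83 / 5337.97 − 1 = 0.3156.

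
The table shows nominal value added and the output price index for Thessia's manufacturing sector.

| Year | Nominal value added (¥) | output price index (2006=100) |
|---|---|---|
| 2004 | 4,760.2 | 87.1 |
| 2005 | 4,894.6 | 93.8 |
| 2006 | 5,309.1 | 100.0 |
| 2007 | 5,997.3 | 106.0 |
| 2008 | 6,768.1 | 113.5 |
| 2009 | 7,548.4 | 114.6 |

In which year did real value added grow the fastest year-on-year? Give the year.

2005: real = 4894.6/0.938 = 5218.12; growth vs 2004 (5465.21) = -4.52%.
2006: real = 5309.1/1.000 = 5309.10; growth vs 2005 (5218.12) = 1.74%.
2007: real = 5997.3/1.060 = 5657.83; growth vs 2006 (5309.10) = 6.57%.
2008: real = 6768.1/1.135 = 5963.08; growth vs 2007 (5657.83) = 5.40%.
2009: real = 7548.4/1.146 = 6586.74; growth vs 2008 (5963.08) = 10.46%.

2009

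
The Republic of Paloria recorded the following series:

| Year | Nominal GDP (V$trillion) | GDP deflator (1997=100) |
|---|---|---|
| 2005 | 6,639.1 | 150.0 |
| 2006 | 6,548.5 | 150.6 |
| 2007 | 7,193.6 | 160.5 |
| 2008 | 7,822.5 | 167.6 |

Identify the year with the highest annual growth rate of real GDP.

2006: real = 6548.5/1.506 = 4348.27; growth vs 2005 (4426.07) = -1.76%.
2007: real = 7193.6/1.605 = 4481.99; growth vs 2006 (4348.27) = 3.08%.
2008: real = 7822.5/1.676 = 4667.36; growth vs 2007 (4481.99) = 4.14%.

2008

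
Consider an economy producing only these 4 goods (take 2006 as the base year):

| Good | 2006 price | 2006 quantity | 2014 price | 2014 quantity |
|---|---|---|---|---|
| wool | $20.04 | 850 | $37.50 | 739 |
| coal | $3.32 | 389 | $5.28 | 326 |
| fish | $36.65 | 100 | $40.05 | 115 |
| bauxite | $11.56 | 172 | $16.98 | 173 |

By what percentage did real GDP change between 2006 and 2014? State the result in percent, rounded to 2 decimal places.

-7.81%

Real GDP 2006 = Nominal GDP 2006 = 20.04·850 + 3.32·389 + 36.65·100 + 11.56·172 = 23978.80.
Real GDP 2014 (at 2006 prices) = 20.04·739 + 3.32·326 + 36.65·115 + 11.56·173 = 22106.51.
Real growth = 22106.51/23978.80 − 1 = -0.0781.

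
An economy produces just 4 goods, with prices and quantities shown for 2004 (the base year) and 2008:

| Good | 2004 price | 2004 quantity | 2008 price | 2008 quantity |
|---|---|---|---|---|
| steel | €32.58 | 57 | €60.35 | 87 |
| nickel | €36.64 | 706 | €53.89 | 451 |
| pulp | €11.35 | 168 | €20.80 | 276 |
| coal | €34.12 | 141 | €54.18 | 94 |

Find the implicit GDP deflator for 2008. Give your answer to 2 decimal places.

Nominal GDP 2008 = 60.35·87 + 53.89·451 + 20.80·276 + 54.18·94 = 40388.56.
Real GDP 2008 (at 2004 prices) = 32.58·87 + 36.64·451 + 11.35·276 + 34.12·94 = 25698.98.
Deflator = Nominal/Real × 100 = 40388.56/25698.98 × 100 = 157.160.

157.16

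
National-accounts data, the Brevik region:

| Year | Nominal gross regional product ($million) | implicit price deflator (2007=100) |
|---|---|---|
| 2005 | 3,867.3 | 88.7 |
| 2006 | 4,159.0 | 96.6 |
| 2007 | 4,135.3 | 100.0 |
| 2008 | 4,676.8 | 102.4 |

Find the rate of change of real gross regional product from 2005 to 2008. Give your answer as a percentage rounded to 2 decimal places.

Real gross regional product 2005 = 3867.3/0.887 = 4359.98.
Real gross regional product 2008 = 4676.8/1.024 = 4567.19.
Change = 4567.19/4359.98 − 1 = 0.0475.

4.75%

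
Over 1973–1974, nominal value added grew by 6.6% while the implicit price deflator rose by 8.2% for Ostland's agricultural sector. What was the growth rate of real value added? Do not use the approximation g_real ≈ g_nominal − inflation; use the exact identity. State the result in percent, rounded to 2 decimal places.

(1 + g_nom) = (1 + g_real)(1 + π), so g_real = 1.0660 / 1.0820 − 1 = -0.01479.

-1.48%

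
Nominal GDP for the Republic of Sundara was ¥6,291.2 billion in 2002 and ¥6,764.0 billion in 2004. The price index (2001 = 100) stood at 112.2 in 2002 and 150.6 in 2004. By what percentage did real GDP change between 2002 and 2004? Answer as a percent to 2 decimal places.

Real GDP 2002 = 6291.2 / 1.122 = 5607.13.
Real GDP 2004 = 6764.0 / 1.506 = 4491.37.
Real growth = 4491.37 / 5607.13 − 1 = -0.1990.

-19.90%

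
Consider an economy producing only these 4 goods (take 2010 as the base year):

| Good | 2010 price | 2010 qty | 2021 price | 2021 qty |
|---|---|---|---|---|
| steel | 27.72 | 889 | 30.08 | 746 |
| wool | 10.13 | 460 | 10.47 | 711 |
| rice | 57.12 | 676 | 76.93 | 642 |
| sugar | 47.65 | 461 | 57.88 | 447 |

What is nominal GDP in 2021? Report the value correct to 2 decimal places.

105145.27

Nominal GDP 2021 = Σ (p_2021 × q_2021) = 30.08·746 + 10.47·711 + 76.93·642 + 57.88·447 = 105145.27.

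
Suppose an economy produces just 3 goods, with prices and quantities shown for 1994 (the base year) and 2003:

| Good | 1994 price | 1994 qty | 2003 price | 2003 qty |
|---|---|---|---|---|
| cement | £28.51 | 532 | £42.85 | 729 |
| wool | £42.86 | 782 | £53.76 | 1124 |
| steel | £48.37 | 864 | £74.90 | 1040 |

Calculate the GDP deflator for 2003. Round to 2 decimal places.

142.17

Nominal GDP 2003 = 42.85·729 + 53.76·1124 + 74.90·1040 = 169559.89.
Real GDP 2003 (at 1994 prices) = 28.51·729 + 42.86·1124 + 48.37·1040 = 119263.23.
Deflator = Nominal/Real × 100 = 169559.89/119263.23 × 100 = 142.173.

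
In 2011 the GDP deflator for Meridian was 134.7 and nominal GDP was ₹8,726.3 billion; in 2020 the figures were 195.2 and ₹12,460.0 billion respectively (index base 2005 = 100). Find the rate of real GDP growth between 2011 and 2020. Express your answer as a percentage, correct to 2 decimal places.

-1.47%

Real GDP 2011 = 8726.3 / 1.347 = 6478.32.
Real GDP 2020 = 12460.0 / 1.952 = 6383.20.
Real growth = 6383.20 / 6478.32 − 1 = -0.0147.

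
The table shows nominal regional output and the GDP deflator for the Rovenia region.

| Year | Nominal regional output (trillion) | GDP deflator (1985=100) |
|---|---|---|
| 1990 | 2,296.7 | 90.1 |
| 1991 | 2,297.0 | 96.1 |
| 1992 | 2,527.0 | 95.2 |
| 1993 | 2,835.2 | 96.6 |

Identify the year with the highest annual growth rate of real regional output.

1991: real = 2297.0/0.961 = 2390.22; growth vs 1990 (2549.06) = -6.23%.
1992: real = 2527.0/0.952 = 2654.41; growth vs 1991 (2390.22) = 11.05%.
1993: real = 2835.2/0.966 = 2934.99; growth vs 1992 (2654.41) = 10.57%.

1992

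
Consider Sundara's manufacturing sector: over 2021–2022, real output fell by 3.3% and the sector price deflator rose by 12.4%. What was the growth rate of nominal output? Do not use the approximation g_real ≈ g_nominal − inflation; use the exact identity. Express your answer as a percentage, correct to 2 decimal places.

(1 + g_nom) = (1 + g_real)(1 + π) = 0.9670 × 1.1240 = 1.08691.

8.69%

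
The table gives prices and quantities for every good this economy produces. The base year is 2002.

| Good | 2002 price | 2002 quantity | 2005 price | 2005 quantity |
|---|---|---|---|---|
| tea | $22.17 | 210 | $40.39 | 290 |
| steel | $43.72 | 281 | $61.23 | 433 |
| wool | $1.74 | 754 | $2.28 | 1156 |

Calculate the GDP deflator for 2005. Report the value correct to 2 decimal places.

Nominal GDP 2005 = 40.39·290 + 61.23·433 + 2.28·1156 = 40861.37.
Real GDP 2005 (at 2002 prices) = 22.17·290 + 43.72·433 + 1.74·1156 = 27371.50.
Deflator = Nominal/Real × 100 = 40861.37/27371.50 × 100 = 149.284.

149.28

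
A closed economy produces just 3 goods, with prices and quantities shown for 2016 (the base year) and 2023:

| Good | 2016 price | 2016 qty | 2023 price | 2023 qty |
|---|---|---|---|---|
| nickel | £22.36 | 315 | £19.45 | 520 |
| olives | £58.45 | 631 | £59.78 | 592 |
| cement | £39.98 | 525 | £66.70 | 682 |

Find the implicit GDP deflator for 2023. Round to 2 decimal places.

Nominal GDP 2023 = 19.45·520 + 59.78·592 + 66.70·682 = 90993.16.
Real GDP 2023 (at 2016 prices) = 22.36·520 + 58.45·592 + 39.98·682 = 73495.96.
Deflator = Nominal/Real × 100 = 90993.16/73495.96 × 100 = 123.807.

123.81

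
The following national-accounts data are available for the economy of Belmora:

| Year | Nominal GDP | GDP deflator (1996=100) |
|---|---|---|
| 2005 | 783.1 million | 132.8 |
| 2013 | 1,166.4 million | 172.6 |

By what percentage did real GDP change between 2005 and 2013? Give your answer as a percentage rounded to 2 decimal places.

Real GDP 2005 = 783.1 / 1.328 = 589.68.
Real GDP 2013 = 1166.4 / 1.726 = 675.78.
Real growth = 675.78 / 589.68 − 1 = 0.1460.

14.60%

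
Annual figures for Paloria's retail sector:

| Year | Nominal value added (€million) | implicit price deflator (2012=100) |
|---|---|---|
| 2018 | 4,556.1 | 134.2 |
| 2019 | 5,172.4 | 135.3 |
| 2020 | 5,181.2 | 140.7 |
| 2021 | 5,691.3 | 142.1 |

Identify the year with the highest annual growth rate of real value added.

2019

2019: real = 5172.4/1.353 = 3822.91; growth vs 2018 (3395.01) = 12.60%.
2020: real = 5181.2/1.407 = 3682.44; growth vs 2019 (3822.91) = -3.67%.
2021: real = 5691.3/1.421 = 4005.14; growth vs 2020 (3682.44) = 8.76%.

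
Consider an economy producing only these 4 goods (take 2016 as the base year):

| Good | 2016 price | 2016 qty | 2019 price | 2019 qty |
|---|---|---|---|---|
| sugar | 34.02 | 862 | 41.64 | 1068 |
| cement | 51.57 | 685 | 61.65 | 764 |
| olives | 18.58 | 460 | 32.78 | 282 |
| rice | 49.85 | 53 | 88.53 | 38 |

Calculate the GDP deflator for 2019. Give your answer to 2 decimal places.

Nominal GDP 2019 = 41.64·1068 + 61.65·764 + 32.78·282 + 88.53·38 = 104180.22.
Real GDP 2019 (at 2016 prices) = 34.02·1068 + 51.57·764 + 18.58·282 + 49.85·38 = 82866.70.
Deflator = Nominal/Real × 100 = 104180.22/82866.70 × 100 = 125.720.

125.72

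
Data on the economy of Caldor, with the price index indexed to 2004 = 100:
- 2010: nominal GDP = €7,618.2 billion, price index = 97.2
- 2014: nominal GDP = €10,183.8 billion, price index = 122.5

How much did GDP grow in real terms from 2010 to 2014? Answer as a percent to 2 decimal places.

6.07%

Real GDP 2010 = 7618.2 / 0.972 = 7837.65.
Real GDP 2014 = 10183.8 / 1.225 = 8313.31.
Real growth = 8313.31 / 7837.65 − 1 = 0.0607.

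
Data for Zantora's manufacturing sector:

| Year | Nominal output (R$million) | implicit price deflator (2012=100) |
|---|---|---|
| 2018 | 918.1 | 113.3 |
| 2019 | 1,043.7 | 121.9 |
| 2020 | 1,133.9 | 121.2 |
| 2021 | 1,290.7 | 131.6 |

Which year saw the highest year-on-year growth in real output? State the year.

2020

2019: real = 1043.7/1.219 = 856.19; growth vs 2018 (810.33) = 5.66%.
2020: real = 1133.9/1.212 = 935.56; growth vs 2019 (856.19) = 9.27%.
2021: real = 1290.7/1.316 = 980.78; growth vs 2020 (935.56) = 4.83%.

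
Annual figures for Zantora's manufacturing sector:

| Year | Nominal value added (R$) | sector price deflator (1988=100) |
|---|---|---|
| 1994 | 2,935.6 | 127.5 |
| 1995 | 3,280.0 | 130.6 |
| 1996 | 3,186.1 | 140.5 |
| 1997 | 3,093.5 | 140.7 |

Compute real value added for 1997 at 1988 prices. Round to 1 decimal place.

Real value added 1997 = 3093.5 / 1.407 = 2198.65.

R$2,198.6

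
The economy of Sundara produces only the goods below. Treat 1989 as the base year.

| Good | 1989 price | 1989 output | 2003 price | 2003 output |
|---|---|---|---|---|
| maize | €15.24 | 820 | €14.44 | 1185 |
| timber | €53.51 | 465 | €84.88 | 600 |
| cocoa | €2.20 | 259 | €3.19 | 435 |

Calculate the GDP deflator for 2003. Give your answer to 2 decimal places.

135.81

Nominal GDP 2003 = 14.44·1185 + 84.88·600 + 3.19·435 = 69427.05.
Real GDP 2003 (at 1989 prices) = 15.24·1185 + 53.51·600 + 2.20·435 = 51122.40.
Deflator = Nominal/Real × 100 = 69427.05/51122.40 × 100 = 135.806.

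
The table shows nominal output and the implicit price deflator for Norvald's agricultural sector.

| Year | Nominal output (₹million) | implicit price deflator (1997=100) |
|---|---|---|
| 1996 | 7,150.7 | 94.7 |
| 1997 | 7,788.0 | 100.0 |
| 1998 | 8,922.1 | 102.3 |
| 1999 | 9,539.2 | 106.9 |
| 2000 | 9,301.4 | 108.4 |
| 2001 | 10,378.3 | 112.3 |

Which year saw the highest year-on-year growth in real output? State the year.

1997: real = 7788.0/1.000 = 7788.00; growth vs 1996 (7550.90) = 3.14%.
1998: real = 8922.1/1.023 = 8721.51; growth vs 1997 (7788.00) = 11.99%.
1999: real = 9539.2/1.069 = 8923.48; growth vs 1998 (8721.51) = 2.32%.
2000: real = 9301.4/1.084 = 8580.63; growth vs 1999 (8923.48) = -3.84%.
2001: real = 10378.3/1.123 = 9241.59; growth vs 2000 (8580.63) = 7.70%.

1998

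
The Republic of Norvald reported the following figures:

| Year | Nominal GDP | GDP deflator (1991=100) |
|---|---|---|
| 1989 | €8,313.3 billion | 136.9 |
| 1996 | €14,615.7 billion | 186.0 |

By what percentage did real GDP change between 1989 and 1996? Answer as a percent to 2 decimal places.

Real GDP 1989 = 8313.3 / 1.369 = 6072.53.
Real GDP 1996 = 14615.7 / 1.860 = 7857.90.
Real growth = 7857.90 / 6072.53 − 1 = 0.2940.

29.40%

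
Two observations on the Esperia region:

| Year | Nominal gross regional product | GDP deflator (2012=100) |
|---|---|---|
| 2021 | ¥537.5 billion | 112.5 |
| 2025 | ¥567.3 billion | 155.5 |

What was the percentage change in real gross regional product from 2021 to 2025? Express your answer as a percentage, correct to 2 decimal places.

Deflate each year: 2021 → 537.5/1.125 = 477.78; 2025 → 567.3/1.555 = 364.82.
So real gross regional product changed by 364.82/477.78 − 1 = -0.2364, i.e. -23.64%.

-23.64%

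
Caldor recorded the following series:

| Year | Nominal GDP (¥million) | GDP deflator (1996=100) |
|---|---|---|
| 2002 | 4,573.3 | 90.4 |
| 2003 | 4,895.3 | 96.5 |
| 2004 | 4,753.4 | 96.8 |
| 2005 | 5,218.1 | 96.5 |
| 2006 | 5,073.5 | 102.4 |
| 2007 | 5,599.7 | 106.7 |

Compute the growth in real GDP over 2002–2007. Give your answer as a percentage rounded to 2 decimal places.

Real GDP 2002 = 4573.3/0.904 = 5058.96.
Real GDP 2007 = 5599.7/1.067 = 5248.08.
Change = 5248.08/5058.96 − 1 = 0.0374.

3.74%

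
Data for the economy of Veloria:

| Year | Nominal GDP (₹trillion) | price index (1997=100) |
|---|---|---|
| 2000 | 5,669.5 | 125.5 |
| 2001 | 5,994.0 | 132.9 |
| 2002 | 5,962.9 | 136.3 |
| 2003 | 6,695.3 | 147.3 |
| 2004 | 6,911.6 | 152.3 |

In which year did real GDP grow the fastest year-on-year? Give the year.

2001: real = 5994.0/1.329 = 4510.16; growth vs 2000 (4517.53) = -0.16%.
2002: real = 5962.9/1.363 = 4374.83; growth vs 2001 (4510.16) = -3.00%.
2003: real = 6695.3/1.473 = 4545.35; growth vs 2002 (4374.83) = 3.90%.
2004: real = 6911.6/1.523 = 4538.15; growth vs 2003 (4545.35) = -0.16%.

2003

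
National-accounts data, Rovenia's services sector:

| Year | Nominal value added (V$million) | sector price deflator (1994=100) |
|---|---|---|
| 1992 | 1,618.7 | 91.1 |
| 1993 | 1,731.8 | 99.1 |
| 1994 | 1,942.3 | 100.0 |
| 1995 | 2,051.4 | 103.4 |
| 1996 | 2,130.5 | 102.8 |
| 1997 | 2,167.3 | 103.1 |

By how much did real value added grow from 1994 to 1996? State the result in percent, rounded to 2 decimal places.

6.70%

Real value added 1994 = 1942.3/1.000 = 1942.30.
Real value added 1996 = 2130.5/1.028 = 2072.47.
Change = 2072.47/1942.30 − 1 = 0.0670.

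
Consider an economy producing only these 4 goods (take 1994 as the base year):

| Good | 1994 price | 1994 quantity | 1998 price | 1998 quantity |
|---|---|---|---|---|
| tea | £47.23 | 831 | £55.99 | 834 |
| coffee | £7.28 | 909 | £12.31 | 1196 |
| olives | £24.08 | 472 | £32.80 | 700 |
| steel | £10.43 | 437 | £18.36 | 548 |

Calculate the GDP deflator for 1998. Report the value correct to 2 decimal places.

133.64

Nominal GDP 1998 = 55.99·834 + 12.31·1196 + 32.80·700 + 18.36·548 = 94439.70.
Real GDP 1998 (at 1994 prices) = 47.23·834 + 7.28·1196 + 24.08·700 + 10.43·548 = 70668.34.
Deflator = Nominal/Real × 100 = 94439.70/70668.34 × 100 = 133.638.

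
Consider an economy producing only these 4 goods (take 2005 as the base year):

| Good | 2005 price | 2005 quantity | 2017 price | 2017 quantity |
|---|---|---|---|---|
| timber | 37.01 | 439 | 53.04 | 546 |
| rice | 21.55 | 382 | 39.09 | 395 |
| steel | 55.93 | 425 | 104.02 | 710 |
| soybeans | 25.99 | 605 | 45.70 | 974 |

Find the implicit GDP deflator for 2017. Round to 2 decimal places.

Nominal GDP 2017 = 53.04·546 + 39.09·395 + 104.02·710 + 45.70·974 = 162766.39.
Real GDP 2017 (at 2005 prices) = 37.01·546 + 21.55·395 + 55.93·710 + 25.99·974 = 93744.27.
Deflator = Nominal/Real × 100 = 162766.39/93744.27 × 100 = 173.628.

173.63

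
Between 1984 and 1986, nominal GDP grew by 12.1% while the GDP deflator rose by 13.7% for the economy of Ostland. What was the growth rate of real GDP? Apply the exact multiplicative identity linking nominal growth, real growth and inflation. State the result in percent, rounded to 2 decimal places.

(1 + g_nom) = (1 + g_real)(1 + π), so g_real = 1.1210 / 1.1370 − 1 = -0.01407.

-1.41%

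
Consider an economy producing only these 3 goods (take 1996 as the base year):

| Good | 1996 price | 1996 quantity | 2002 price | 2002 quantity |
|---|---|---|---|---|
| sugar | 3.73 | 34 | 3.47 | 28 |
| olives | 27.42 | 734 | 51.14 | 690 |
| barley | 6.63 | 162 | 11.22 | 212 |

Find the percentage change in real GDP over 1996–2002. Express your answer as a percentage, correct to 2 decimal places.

-4.21%

Real GDP 1996 = Nominal GDP 1996 = 3.73·34 + 27.42·734 + 6.63·162 = 21327.16.
Real GDP 2002 (at 1996 prices) = 3.73·28 + 27.42·690 + 6.63·212 = 20429.80.
Real growth = 20429.80/21327.16 − 1 = -0.0421.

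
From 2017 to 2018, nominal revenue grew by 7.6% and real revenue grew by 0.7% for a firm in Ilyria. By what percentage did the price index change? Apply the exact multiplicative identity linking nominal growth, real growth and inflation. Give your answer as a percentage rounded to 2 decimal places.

6.85%

(1 + g_nom) = (1 + g_real)(1 + π), so π = 1.0760 / 1.0070 − 1 = 0.06852.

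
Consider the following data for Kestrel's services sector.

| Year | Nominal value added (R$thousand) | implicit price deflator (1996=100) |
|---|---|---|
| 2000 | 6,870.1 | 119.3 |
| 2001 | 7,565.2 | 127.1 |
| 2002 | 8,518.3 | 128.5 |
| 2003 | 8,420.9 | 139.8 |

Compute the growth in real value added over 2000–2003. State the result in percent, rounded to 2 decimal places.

4.60%

Real value added 2000 = 6870.1/1.193 = 5758.68.
Real value added 2003 = 8420.9/1.398 = 6023.53.
Change = 6023.53/5758.68 − 1 = 0.0460.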